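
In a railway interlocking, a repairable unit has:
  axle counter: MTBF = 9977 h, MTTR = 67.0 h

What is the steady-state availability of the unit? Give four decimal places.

A(axle counter) = MTBF/(MTBF+MTTR) = 9977/(9977+67.0) = 0.9933

0.9933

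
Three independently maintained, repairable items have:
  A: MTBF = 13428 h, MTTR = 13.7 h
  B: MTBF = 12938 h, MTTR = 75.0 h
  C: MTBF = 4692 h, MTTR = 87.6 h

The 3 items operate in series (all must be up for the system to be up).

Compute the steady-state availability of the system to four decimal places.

0.9750

A(A) = MTBF/(MTBF+MTTR) = 13428/(13428+13.7) = 0.998981
A(B) = MTBF/(MTBF+MTTR) = 12938/(12938+75.0) = 0.994237
A(C) = MTBF/(MTBF+MTTR) = 4692/(4692+87.6) = 0.981672
Series availability: 0.998981 × 0.994237 × 0.981672 = 0.9750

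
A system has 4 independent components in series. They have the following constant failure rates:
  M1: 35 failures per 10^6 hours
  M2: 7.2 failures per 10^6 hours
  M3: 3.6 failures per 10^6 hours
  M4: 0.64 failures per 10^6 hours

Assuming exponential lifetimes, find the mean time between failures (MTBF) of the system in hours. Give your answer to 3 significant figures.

Series of exponential components: λ_sys = Σ λ_i
λ_sys = 0.000035 + 0.0000072 + 0.0000036 + 0.00000064 = 4.6440e-05 /h
MTBF = 1 / λ_sys = 21500 h

21500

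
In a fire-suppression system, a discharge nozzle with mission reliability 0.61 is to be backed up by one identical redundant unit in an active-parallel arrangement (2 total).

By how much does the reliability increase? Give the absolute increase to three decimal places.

R_before = 0.61
R_after = 1 − (1 − 0.61)^2 = 0.848
ΔR = 0.848 − 0.61 = 0.238

0.238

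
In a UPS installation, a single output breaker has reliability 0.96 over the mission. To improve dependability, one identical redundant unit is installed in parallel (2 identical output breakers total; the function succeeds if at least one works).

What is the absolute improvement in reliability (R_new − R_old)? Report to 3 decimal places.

0.038

R_before = 0.96
R_after = 1 − (1 − 0.96)^2 = 0.998
ΔR = 0.998 − 0.96 = 0.038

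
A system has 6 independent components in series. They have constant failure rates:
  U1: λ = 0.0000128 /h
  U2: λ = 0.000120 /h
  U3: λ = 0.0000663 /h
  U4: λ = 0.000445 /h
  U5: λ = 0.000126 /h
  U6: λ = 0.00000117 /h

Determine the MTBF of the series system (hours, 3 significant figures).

1300

Series of exponential components: λ_sys = Σ λ_i
λ_sys = 0.0000128 + 0.000120 + 0.0000663 + 0.000445 + 0.000126 + 0.00000117 = 7.7127e-04 /h
MTBF = 1 / λ_sys = 1300 h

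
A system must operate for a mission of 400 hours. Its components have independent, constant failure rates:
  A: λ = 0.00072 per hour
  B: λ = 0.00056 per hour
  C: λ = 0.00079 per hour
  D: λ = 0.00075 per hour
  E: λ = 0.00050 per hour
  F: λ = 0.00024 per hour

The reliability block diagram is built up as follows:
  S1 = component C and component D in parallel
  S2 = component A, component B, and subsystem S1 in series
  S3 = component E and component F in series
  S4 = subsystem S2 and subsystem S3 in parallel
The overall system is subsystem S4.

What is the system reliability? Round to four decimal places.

R(A) = exp(−0.00072 × 400) = 0.749762
R(B) = exp(−0.00056 × 400) = 0.799315
R(C) = exp(−0.00079 × 400) = 0.729059
R(D) = exp(−0.00075 × 400) = 0.740818
R(E) = exp(−0.00050 × 400) = 0.818731
R(F) = exp(−0.00024 × 400) = 0.908464
Parallel (C and D): 1 − (1 − 0.729059)(1 − 0.740818) = 0.929777
Series (A, B, and [0.929777]): 0.749762 × 0.799315 × 0.929777 = 0.557212
Series (E and F): 0.818731 × 0.908464 = 0.743788
Parallel ([0.557212] and [0.743788]): 1 − (1 − 0.557212)(1 − 0.743788) = 0.8866

0.8866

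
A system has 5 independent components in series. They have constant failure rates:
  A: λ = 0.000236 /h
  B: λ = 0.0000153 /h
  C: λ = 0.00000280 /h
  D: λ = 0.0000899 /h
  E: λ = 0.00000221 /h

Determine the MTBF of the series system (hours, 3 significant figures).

Series of exponential components: λ_sys = Σ λ_i
λ_sys = 0.000236 + 0.0000153 + 0.00000280 + 0.0000899 + 0.00000221 = 3.4621e-04 /h
MTBF = 1 / λ_sys = 2890 h

2890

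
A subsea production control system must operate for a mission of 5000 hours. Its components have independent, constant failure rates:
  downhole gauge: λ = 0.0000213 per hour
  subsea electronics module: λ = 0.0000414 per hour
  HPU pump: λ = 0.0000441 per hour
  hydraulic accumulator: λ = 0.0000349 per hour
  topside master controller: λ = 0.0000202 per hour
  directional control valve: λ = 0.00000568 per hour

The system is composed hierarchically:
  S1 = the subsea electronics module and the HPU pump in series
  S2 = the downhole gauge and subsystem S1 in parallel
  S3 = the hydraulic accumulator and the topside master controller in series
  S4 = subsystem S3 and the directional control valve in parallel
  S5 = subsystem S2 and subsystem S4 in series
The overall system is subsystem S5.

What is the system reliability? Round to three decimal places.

R(downhole gauge) = exp(−0.0000213 × 5000) = 0.89898
R(subsea electronics module) = exp(−0.0000414 × 5000) = 0.81302
R(HPU pump) = exp(−0.0000441 × 5000) = 0.80212
R(hydraulic accumulator) = exp(−0.0000349 × 5000) = 0.83988
R(topside master controller) = exp(−0.0000202 × 5000) = 0.90393
R(directional control valve) = exp(−0.00000568 × 5000) = 0.97200
Series (subsea electronics module and HPU pump): 0.81302 × 0.80212 = 0.65214
Parallel (downhole gauge and [0.65214]): 1 − (1 − 0.89898)(1 − 0.65214) = 0.96486
Series (hydraulic accumulator and topside master controller): 0.83988 × 0.90393 = 0.75919
Parallel ([0.75919] and directional control valve): 1 − (1 − 0.75919)(1 − 0.97200) = 0.99326
Series ([0.96486] and [0.99326]): 0.96486 × 0.99326 = 0.958

0.958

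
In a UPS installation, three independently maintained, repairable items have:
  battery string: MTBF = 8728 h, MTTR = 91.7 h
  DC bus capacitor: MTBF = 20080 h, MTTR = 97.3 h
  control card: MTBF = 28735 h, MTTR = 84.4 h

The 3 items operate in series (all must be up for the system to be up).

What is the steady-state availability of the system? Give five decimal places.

0.98195

A(battery string) = MTBF/(MTBF+MTTR) = 8728/(8728+91.7) = 0.989603
A(DC bus capacitor) = MTBF/(MTBF+MTTR) = 20080/(20080+97.3) = 0.995178
A(control card) = MTBF/(MTBF+MTTR) = 28735/(28735+84.4) = 0.997071
Series availability: 0.989603 × 0.995178 × 0.997071 = 0.98195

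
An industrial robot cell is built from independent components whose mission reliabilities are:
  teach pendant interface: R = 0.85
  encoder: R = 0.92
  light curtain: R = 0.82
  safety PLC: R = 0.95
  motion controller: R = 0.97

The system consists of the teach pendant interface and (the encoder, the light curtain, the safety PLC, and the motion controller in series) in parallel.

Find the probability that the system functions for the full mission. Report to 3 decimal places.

Series (encoder, light curtain, safety PLC, and motion controller): 0.92000 × 0.82000 × 0.95000 × 0.97000 = 0.69518
Parallel (teach pendant interface and [0.69518]): 1 − (1 − 0.85000)(1 − 0.69518) = 0.954

0.954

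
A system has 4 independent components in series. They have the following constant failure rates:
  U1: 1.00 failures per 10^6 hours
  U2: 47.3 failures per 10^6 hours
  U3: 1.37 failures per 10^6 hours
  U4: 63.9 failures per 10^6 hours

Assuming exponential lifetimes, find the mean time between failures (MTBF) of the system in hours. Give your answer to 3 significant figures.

8810

Series of exponential components: λ_sys = Σ λ_i
λ_sys = 0.00000100 + 0.0000473 + 0.00000137 + 0.0000639 = 1.1357e-04 /h
MTBF = 1 / λ_sys = 8810 h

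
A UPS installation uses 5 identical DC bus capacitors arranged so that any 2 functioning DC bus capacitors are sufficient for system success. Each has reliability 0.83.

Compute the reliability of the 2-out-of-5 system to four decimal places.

R = Σ_{i=2}^{5} C(5,i) p^i (1−p)^{5−i} with p = 0.83
C(5,2)·0.83^2·0.17^3 = 0.033846
C(5,3)·0.83^3·0.17^2 = 0.165246
C(5,4)·0.83^4·0.17^1 = 0.403396
C(5,5)·0.83^5·0.17^0 = 0.393904
Sum = 0.9964

0.9964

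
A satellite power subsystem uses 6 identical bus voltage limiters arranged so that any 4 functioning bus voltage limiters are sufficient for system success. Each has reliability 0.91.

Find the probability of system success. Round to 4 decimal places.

0.9882

R = Σ_{i=4}^{6} C(6,i) p^i (1−p)^{6−i} with p = 0.91
C(6,4)·0.91^4·0.09^2 = 0.083319
C(6,5)·0.91^5·0.09^1 = 0.336977
C(6,6)·0.91^6·0.09^0 = 0.567869
Sum = 0.9882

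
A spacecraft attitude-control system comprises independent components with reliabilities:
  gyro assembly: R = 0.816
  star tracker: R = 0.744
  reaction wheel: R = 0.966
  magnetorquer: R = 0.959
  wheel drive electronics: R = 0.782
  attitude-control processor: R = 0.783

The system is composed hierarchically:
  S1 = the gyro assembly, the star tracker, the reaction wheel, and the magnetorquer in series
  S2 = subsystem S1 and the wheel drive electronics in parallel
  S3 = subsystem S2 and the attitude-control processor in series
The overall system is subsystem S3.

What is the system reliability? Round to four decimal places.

Series (gyro assembly, star tracker, reaction wheel, and magnetorquer): 0.816000 × 0.744000 × 0.966000 × 0.959000 = 0.562418
Parallel ([0.562418] and wheel drive electronics): 1 − (1 − 0.562418)(1 − 0.782000) = 0.904607
Series ([0.904607] and attitude-control processor): 0.904607 × 0.783000 = 0.7083

0.7083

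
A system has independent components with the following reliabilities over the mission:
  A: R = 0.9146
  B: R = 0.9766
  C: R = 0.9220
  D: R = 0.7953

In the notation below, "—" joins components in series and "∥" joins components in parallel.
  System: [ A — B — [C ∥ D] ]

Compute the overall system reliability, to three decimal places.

Parallel (C and D): 1 − (1 − 0.92200)(1 − 0.79530) = 0.98403
Series (A, B, and [0.98403]): 0.91460 × 0.97660 × 0.98403 = 0.879

0.879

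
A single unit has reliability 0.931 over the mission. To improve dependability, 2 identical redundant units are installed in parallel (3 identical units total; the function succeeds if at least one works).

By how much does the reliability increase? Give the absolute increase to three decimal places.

R_before = 0.931
R_after = 1 − (1 − 0.931)^3 = 1.000
ΔR = 1.000 − 0.931 = 0.069

0.069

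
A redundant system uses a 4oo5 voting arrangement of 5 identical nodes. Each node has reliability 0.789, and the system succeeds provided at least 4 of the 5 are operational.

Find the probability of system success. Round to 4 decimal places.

R = Σ_{i=4}^{5} C(5,i) p^i (1−p)^{5−i} with p = 0.789
C(5,4)·0.789^4·0.211^1 = 0.408847
C(5,5)·0.789^5·0.211^0 = 0.305763
Sum = 0.7146

0.7146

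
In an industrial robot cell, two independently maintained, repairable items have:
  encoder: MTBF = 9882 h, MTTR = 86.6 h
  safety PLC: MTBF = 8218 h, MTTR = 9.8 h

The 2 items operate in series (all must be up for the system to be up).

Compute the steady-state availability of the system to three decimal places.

0.990

A(encoder) = MTBF/(MTBF+MTTR) = 9882/(9882+86.6) = 0.991313
A(safety PLC) = MTBF/(MTBF+MTTR) = 8218/(8218+9.8) = 0.998809
Series availability: 0.991313 × 0.998809 = 0.990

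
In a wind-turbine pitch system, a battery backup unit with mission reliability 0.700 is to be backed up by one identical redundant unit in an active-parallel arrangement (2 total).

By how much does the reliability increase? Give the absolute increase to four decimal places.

R_before = 0.700
R_after = 1 − (1 − 0.700)^2 = 0.9100
ΔR = 0.9100 − 0.700 = 0.2100

0.2100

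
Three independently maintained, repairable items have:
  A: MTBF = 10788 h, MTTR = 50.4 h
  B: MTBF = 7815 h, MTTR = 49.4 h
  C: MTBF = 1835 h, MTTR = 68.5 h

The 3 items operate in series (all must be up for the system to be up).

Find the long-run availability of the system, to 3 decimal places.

A(A) = MTBF/(MTBF+MTTR) = 10788/(10788+50.4) = 0.995350
A(B) = MTBF/(MTBF+MTTR) = 7815/(7815+49.4) = 0.993719
A(C) = MTBF/(MTBF+MTTR) = 1835/(1835+68.5) = 0.964014
Series availability: 0.995350 × 0.993719 × 0.964014 = 0.954

0.954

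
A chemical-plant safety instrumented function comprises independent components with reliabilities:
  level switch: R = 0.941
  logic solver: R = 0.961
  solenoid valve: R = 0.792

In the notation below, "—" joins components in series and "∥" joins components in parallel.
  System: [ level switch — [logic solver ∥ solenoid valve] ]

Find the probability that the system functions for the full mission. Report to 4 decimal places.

Parallel (logic solver and solenoid valve): 1 − (1 − 0.961000)(1 − 0.792000) = 0.991888
Series (level switch and [0.991888]): 0.941000 × 0.991888 = 0.9334

0.9334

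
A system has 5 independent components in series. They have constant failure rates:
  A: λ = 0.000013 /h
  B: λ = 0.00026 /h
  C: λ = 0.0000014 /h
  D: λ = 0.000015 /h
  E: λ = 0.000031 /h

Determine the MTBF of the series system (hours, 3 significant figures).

3120

Series of exponential components: λ_sys = Σ λ_i
λ_sys = 0.000013 + 0.00026 + 0.0000014 + 0.000015 + 0.000031 = 3.2040e-04 /h
MTBF = 1 / λ_sys = 3120 h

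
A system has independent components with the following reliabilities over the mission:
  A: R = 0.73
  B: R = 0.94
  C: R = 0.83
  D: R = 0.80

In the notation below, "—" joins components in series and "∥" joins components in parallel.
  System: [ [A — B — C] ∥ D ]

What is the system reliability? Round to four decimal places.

0.9139

Series (A, B, and C): 0.730000 × 0.940000 × 0.830000 = 0.569546
Parallel ([0.569546] and D): 1 − (1 − 0.569546)(1 − 0.800000) = 0.9139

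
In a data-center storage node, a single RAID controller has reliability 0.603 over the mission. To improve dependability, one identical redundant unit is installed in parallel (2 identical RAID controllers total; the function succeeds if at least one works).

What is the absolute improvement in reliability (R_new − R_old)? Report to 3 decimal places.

0.239

R_before = 0.603
R_after = 1 − (1 − 0.603)^2 = 0.842
ΔR = 0.842 − 0.603 = 0.239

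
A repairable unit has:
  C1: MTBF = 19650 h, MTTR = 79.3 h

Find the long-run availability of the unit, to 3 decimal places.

0.996

A(C1) = MTBF/(MTBF+MTTR) = 19650/(19650+79.3) = 0.996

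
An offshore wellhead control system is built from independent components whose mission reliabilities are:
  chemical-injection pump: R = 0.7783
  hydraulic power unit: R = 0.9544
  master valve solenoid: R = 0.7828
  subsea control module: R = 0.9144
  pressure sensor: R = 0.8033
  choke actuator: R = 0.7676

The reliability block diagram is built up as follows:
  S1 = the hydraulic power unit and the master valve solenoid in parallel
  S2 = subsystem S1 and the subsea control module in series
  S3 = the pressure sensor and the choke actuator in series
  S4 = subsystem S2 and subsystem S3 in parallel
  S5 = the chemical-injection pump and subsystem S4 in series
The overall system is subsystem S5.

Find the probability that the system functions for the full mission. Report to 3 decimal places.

0.750

Parallel (hydraulic power unit and master valve solenoid): 1 − (1 − 0.95440)(1 − 0.78280) = 0.99010
Series ([0.99010] and subsea control module): 0.99010 × 0.91440 = 0.90535
Series (pressure sensor and choke actuator): 0.80330 × 0.76760 = 0.61661
Parallel ([0.90535] and [0.61661]): 1 − (1 − 0.90535)(1 − 0.61661) = 0.96371
Series (chemical-injection pump and [0.96371]): 0.77830 × 0.96371 = 0.750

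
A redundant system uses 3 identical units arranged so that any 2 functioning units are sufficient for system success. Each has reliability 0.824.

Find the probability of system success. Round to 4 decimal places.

R = Σ_{i=2}^{3} C(3,i) p^i (1−p)^{3−i} with p = 0.824
C(3,2)·0.824^2·0.176^1 = 0.358499
C(3,3)·0.824^3·0.176^0 = 0.559476
Sum = 0.9180

0.9180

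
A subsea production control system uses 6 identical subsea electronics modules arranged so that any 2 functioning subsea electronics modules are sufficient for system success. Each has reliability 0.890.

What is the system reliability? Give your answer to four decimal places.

0.9999

R = Σ_{i=2}^{6} C(6,i) p^i (1−p)^{6−i} with p = 0.890
C(6,2)·0.890^2·0.110^4 = 0.001740
C(6,3)·0.890^3·0.110^3 = 0.018766
C(6,4)·0.890^4·0.110^2 = 0.113877
C(6,5)·0.890^5·0.110^1 = 0.368548
C(6,6)·0.890^6·0.110^0 = 0.496981
Sum = 0.9999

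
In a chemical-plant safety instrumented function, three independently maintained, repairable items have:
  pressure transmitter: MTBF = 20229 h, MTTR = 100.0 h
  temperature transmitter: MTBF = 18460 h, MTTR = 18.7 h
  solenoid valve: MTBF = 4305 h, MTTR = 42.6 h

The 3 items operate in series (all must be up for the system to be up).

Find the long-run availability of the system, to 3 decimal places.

A(pressure transmitter) = MTBF/(MTBF+MTTR) = 20229/(20229+100.0) = 0.995081
A(temperature transmitter) = MTBF/(MTBF+MTTR) = 18460/(18460+18.7) = 0.998988
A(solenoid valve) = MTBF/(MTBF+MTTR) = 4305/(4305+42.6) = 0.990201
Series availability: 0.995081 × 0.998988 × 0.990201 = 0.984

0.984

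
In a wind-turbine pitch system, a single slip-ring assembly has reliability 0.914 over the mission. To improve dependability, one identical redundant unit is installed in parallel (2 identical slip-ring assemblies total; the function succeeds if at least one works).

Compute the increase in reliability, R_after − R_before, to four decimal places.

R_before = 0.914
R_after = 1 − (1 − 0.914)^2 = 0.9926
ΔR = 0.9926 − 0.914 = 0.0786

0.0786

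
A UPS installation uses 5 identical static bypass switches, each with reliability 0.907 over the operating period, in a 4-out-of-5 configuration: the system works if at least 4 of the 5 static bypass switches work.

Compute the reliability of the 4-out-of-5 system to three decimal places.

0.929

R = Σ_{i=4}^{5} C(5,i) p^i (1−p)^{5−i} with p = 0.907
C(5,4)·0.907^4·0.093^1 = 0.31469
C(5,5)·0.907^5·0.093^0 = 0.61381
Sum = 0.929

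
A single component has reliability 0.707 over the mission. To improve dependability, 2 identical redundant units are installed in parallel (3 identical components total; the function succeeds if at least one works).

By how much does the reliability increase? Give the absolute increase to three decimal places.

0.268

R_before = 0.707
R_after = 1 − (1 − 0.707)^3 = 0.975
ΔR = 0.975 − 0.707 = 0.268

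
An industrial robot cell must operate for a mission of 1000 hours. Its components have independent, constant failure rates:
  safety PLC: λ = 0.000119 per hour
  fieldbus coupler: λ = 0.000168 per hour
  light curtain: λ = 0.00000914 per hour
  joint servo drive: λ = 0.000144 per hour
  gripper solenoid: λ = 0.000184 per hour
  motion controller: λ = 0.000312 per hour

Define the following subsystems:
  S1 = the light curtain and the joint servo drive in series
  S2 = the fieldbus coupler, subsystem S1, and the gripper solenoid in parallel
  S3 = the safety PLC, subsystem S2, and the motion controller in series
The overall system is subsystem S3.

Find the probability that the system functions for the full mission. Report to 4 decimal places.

R(safety PLC) = exp(−0.000119 × 1000) = 0.887808
R(fieldbus coupler) = exp(−0.000168 × 1000) = 0.845354
R(light curtain) = exp(−0.00000914 × 1000) = 0.990902
R(joint servo drive) = exp(−0.000144 × 1000) = 0.865888
R(gripper solenoid) = exp(−0.000184 × 1000) = 0.831936
R(motion controller) = exp(−0.000312 × 1000) = 0.731982
Series (light curtain and joint servo drive): 0.990902 × 0.865888 = 0.858010
Parallel (fieldbus coupler, [0.858010], and gripper solenoid): 1 − (1 − 0.845354)(1 − 0.858010)(1 − 0.831936) = 0.996310
Series (safety PLC, [0.996310], and motion controller): 0.887808 × 0.996310 × 0.731982 = 0.6475

0.6475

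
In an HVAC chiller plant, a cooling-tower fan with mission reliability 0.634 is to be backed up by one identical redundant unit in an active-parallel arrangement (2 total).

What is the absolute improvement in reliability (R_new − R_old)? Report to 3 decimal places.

0.232

R_before = 0.634
R_after = 1 − (1 − 0.634)^2 = 0.866
ΔR = 0.866 − 0.634 = 0.232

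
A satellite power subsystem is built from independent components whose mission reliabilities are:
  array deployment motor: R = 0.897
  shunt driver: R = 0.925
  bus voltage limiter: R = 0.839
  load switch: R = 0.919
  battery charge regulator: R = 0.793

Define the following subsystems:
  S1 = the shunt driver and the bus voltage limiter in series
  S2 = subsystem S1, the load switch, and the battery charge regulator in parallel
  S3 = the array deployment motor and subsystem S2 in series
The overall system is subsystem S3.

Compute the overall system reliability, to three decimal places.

Series (shunt driver and bus voltage limiter): 0.92500 × 0.83900 = 0.77608
Parallel ([0.77608], load switch, and battery charge regulator): 1 − (1 − 0.77608)(1 − 0.91900)(1 − 0.79300) = 0.99625
Series (array deployment motor and [0.99625]): 0.89700 × 0.99625 = 0.894

0.894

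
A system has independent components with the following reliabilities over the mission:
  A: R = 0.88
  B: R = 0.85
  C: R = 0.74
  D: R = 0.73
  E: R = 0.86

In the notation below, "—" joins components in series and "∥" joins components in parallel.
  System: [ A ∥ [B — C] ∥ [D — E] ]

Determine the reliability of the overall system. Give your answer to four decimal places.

Series (B and C): 0.850000 × 0.740000 = 0.629000
Series (D and E): 0.730000 × 0.860000 = 0.627800
Parallel (A, [0.629000], and [0.627800]): 1 − (1 − 0.880000)(1 − 0.629000)(1 − 0.627800) = 0.9834

0.9834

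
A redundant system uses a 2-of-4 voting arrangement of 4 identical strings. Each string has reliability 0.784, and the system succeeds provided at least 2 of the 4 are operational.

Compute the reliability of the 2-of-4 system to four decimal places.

R = Σ_{i=2}^{4} C(4,i) p^i (1−p)^{4−i} with p = 0.784
C(4,2)·0.784^2·0.216^2 = 0.172064
C(4,3)·0.784^3·0.216^1 = 0.416353
C(4,4)·0.784^4·0.216^0 = 0.377802
Sum = 0.9662

0.9662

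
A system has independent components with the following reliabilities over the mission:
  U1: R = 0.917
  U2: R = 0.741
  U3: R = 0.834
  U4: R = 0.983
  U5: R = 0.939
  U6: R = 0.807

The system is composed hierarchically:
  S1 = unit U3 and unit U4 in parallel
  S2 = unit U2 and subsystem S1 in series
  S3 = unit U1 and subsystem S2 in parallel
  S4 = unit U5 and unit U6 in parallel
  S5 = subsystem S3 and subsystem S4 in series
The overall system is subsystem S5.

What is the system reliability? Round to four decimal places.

Parallel (U3 and U4): 1 − (1 − 0.834000)(1 − 0.983000) = 0.997178
Series (U2 and [0.997178]): 0.741000 × 0.997178 = 0.738909
Parallel (U1 and [0.738909]): 1 − (1 − 0.917000)(1 − 0.738909) = 0.978329
Parallel (U5 and U6): 1 − (1 − 0.939000)(1 − 0.807000) = 0.988227
Series ([0.978329] and [0.988227]): 0.978329 × 0.988227 = 0.9668

0.9668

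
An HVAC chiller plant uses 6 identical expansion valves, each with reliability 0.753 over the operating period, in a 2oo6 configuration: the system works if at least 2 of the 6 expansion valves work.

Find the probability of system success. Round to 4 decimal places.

0.9956

R = Σ_{i=2}^{6} C(6,i) p^i (1−p)^{6−i} with p = 0.753
C(6,2)·0.753^2·0.247^4 = 0.031657
C(6,3)·0.753^3·0.247^3 = 0.128678
C(6,4)·0.753^4·0.247^2 = 0.294215
C(6,5)·0.753^5·0.247^1 = 0.358776
C(6,6)·0.753^6·0.247^0 = 0.182293
Sum = 0.9956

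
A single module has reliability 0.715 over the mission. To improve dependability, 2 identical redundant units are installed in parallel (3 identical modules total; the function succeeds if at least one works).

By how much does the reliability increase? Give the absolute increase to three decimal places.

0.262

R_before = 0.715
R_after = 1 − (1 − 0.715)^3 = 0.977
ΔR = 0.977 − 0.715 = 0.262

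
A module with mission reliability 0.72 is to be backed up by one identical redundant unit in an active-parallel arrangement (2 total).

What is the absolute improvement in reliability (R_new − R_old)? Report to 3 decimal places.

R_before = 0.72
R_after = 1 − (1 − 0.72)^2 = 0.922
ΔR = 0.922 − 0.72 = 0.202

0.202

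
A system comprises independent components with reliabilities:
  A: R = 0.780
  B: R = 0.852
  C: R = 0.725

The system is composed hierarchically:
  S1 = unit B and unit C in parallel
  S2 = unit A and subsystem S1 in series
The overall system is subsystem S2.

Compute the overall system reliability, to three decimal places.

Parallel (B and C): 1 − (1 − 0.85200)(1 − 0.72500) = 0.95930
Series (A and [0.95930]): 0.78000 × 0.95930 = 0.748

0.748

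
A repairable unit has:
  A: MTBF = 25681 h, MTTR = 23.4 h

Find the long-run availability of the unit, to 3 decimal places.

A(A) = MTBF/(MTBF+MTTR) = 25681/(25681+23.4) = 0.999

0.999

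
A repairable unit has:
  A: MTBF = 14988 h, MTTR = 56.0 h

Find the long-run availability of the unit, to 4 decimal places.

A(A) = MTBF/(MTBF+MTTR) = 14988/(14988+56.0) = 0.9963

0.9963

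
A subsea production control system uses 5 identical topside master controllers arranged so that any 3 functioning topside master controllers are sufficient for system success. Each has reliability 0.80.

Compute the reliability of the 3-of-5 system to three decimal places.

0.942

R = Σ_{i=3}^{5} C(5,i) p^i (1−p)^{5−i} with p = 0.80
C(5,3)·0.80^3·0.20^2 = 0.20480
C(5,4)·0.80^4·0.20^1 = 0.40960
C(5,5)·0.80^5·0.20^0 = 0.32768
Sum = 0.942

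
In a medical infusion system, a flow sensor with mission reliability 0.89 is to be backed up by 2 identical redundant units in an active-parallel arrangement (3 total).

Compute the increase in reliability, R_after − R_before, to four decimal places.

0.1087

R_before = 0.89
R_after = 1 − (1 − 0.89)^3 = 0.9987
ΔR = 0.9987 − 0.89 = 0.1087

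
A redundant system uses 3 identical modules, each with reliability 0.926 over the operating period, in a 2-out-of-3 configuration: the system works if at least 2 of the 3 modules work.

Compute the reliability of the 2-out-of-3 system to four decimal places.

R = Σ_{i=2}^{3} C(3,i) p^i (1−p)^{3−i} with p = 0.926
C(3,2)·0.926^2·0.074^1 = 0.190360
C(3,3)·0.926^3·0.074^0 = 0.794023
Sum = 0.9844

0.9844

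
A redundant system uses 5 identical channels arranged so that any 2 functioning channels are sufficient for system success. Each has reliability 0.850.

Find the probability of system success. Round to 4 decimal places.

R = Σ_{i=2}^{5} C(5,i) p^i (1−p)^{5−i} with p = 0.850
C(5,2)·0.850^2·0.150^3 = 0.024384
C(5,3)·0.850^3·0.150^2 = 0.138178
C(5,4)·0.850^4·0.150^1 = 0.391505
C(5,5)·0.850^5·0.150^0 = 0.443705
Sum = 0.9978

0.9978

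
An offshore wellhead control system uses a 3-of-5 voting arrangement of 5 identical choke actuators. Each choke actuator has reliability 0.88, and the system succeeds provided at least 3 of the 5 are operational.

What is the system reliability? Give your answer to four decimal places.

R = Σ_{i=3}^{5} C(5,i) p^i (1−p)^{5−i} with p = 0.88
C(5,3)·0.88^3·0.12^2 = 0.098132
C(5,4)·0.88^4·0.12^1 = 0.359817
C(5,5)·0.88^5·0.12^0 = 0.527732
Sum = 0.9857

0.9857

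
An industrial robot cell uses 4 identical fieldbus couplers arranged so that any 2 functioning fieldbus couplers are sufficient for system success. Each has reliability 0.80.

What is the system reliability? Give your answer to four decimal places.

0.9728

R = Σ_{i=2}^{4} C(4,i) p^i (1−p)^{4−i} with p = 0.80
C(4,2)·0.80^2·0.20^2 = 0.153600
C(4,3)·0.80^3·0.20^1 = 0.409600
C(4,4)·0.80^4·0.20^0 = 0.409600
Sum = 0.9728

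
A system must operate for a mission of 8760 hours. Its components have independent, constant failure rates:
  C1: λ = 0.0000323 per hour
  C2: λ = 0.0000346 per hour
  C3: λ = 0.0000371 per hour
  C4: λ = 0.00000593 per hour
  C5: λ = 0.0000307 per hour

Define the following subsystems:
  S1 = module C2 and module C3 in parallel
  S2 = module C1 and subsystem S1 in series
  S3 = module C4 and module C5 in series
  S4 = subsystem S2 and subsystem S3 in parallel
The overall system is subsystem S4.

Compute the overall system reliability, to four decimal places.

0.9173

R(C1) = exp(−0.0000323 × 8760) = 0.753559
R(C2) = exp(−0.0000346 × 8760) = 0.738528
R(C3) = exp(−0.0000371 × 8760) = 0.722530
R(C4) = exp(−0.00000593 × 8760) = 0.949379
R(C5) = exp(−0.0000307 × 8760) = 0.764195
Parallel (C2 and C3): 1 − (1 − 0.738528)(1 − 0.722530) = 0.927449
Series (C1 and [0.927449]): 0.753559 × 0.927449 = 0.698888
Series (C4 and C5): 0.949379 × 0.764195 = 0.725511
Parallel ([0.698888] and [0.725511]): 1 − (1 − 0.698888)(1 − 0.725511) = 0.9173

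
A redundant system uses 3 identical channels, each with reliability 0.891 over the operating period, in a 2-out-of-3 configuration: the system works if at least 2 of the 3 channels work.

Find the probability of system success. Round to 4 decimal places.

0.9669

R = Σ_{i=2}^{3} C(3,i) p^i (1−p)^{3−i} with p = 0.891
C(3,2)·0.891^2·0.109^1 = 0.259599
C(3,3)·0.891^3·0.109^0 = 0.707348
Sum = 0.9669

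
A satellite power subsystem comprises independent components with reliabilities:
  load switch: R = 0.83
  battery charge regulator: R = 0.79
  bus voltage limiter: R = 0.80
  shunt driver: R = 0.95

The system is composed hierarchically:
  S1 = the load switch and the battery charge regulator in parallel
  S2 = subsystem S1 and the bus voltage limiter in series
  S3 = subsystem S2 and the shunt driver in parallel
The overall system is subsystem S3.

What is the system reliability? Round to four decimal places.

Parallel (load switch and battery charge regulator): 1 − (1 − 0.830000)(1 − 0.790000) = 0.964300
Series ([0.964300] and bus voltage limiter): 0.964300 × 0.800000 = 0.771440
Parallel ([0.771440] and shunt driver): 1 − (1 − 0.771440)(1 − 0.950000) = 0.9886

0.9886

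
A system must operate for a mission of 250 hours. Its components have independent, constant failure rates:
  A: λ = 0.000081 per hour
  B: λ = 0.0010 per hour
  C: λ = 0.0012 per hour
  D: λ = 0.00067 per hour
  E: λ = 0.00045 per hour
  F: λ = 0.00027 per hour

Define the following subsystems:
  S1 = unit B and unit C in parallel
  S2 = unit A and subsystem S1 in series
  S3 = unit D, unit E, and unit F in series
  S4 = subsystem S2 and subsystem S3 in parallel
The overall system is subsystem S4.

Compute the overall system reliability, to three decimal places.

0.978

R(A) = exp(−0.000081 × 250) = 0.97995
R(B) = exp(−0.0010 × 250) = 0.77880
R(C) = exp(−0.0012 × 250) = 0.74082
R(D) = exp(−0.00067 × 250) = 0.84578
R(E) = exp(−0.00045 × 250) = 0.89360
R(F) = exp(−0.00027 × 250) = 0.93473
Parallel (B and C): 1 − (1 − 0.77880)(1 − 0.74082) = 0.94267
Series (A and [0.94267]): 0.97995 × 0.94267 = 0.92377
Series (D, E, and F): 0.84578 × 0.89360 × 0.93473 = 0.70646
Parallel ([0.92377] and [0.70646]): 1 − (1 − 0.92377)(1 − 0.70646) = 0.978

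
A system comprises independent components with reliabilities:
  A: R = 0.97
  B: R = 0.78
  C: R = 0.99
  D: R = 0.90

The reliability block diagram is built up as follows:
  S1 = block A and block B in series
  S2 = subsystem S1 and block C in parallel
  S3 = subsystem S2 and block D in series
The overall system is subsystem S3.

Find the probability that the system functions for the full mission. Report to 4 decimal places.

Series (A and B): 0.970000 × 0.780000 = 0.756600
Parallel ([0.756600] and C): 1 − (1 − 0.756600)(1 − 0.990000) = 0.997566
Series ([0.997566] and D): 0.997566 × 0.900000 = 0.8978

0.8978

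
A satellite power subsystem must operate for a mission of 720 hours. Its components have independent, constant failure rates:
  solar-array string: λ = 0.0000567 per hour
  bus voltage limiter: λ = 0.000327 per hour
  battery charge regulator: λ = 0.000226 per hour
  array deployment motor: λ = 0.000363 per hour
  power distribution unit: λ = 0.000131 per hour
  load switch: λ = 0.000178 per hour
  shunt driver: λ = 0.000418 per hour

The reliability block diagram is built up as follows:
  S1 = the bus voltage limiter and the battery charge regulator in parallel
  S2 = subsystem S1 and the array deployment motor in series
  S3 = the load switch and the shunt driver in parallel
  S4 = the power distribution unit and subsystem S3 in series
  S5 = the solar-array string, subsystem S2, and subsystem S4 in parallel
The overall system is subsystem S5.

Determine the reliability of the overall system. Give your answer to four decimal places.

R(solar-array string) = exp(−0.0000567 × 720) = 0.959998
R(bus voltage limiter) = exp(−0.000327 × 720) = 0.790223
R(battery charge regulator) = exp(−0.000226 × 720) = 0.849829
R(array deployment motor) = exp(−0.000363 × 720) = 0.770004
R(power distribution unit) = exp(−0.000131 × 720) = 0.909992
R(load switch) = exp(−0.000178 × 720) = 0.879713
R(shunt driver) = exp(−0.000418 × 720) = 0.740107
Parallel (bus voltage limiter and battery charge regulator): 1 − (1 − 0.790223)(1 − 0.849829) = 0.968498
Series ([0.968498] and array deployment motor): 0.968498 × 0.770004 = 0.745747
Parallel (load switch and shunt driver): 1 − (1 − 0.879713)(1 − 0.740107) = 0.968738
Series (power distribution unit and [0.968738]): 0.909992 × 0.968738 = 0.881544
Parallel (solar-array string, [0.745747], and [0.881544]): 1 − (1 − 0.959998)(1 − 0.745747)(1 − 0.881544) = 0.9988

0.9988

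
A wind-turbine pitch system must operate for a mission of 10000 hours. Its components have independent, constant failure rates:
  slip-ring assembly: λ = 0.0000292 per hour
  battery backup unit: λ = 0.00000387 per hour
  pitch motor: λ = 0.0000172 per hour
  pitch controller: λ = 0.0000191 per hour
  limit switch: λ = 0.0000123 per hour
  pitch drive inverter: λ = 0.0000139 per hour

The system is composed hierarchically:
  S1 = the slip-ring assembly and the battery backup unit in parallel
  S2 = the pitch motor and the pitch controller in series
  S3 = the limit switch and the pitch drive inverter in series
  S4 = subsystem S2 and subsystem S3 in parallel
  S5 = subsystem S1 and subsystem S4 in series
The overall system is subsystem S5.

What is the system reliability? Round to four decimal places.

0.9209

R(slip-ring assembly) = exp(−0.0000292 × 10000) = 0.746769
R(battery backup unit) = exp(−0.00000387 × 10000) = 0.962039
R(pitch motor) = exp(−0.0000172 × 10000) = 0.841979
R(pitch controller) = exp(−0.0000191 × 10000) = 0.826133
R(limit switch) = exp(−0.0000123 × 10000) = 0.884264
R(pitch drive inverter) = exp(−0.0000139 × 10000) = 0.870228
Parallel (slip-ring assembly and battery backup unit): 1 − (1 − 0.746769)(1 − 0.962039) = 0.990387
Series (pitch motor and pitch controller): 0.841979 × 0.826133 = 0.695587
Series (limit switch and pitch drive inverter): 0.884264 × 0.870228 = 0.769511
Parallel ([0.695587] and [0.769511]): 1 − (1 − 0.695587)(1 − 0.769511) = 0.929836
Series ([0.990387] and [0.929836]): 0.990387 × 0.929836 = 0.9209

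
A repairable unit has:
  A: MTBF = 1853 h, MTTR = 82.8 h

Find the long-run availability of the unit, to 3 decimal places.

0.957

A(A) = MTBF/(MTBF+MTTR) = 1853/(1853+82.8) = 0.957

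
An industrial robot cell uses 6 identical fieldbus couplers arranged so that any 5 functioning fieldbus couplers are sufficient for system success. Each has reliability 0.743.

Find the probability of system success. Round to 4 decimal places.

R = Σ_{i=5}^{6} C(6,i) p^i (1−p)^{6−i} with p = 0.743
C(6,5)·0.743^5·0.257^1 = 0.349163
C(6,6)·0.743^6·0.257^0 = 0.168241
Sum = 0.5174

0.5174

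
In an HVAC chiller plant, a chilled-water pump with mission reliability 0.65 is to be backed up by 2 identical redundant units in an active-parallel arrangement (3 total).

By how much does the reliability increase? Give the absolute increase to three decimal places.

0.307

R_before = 0.65
R_after = 1 − (1 − 0.65)^3 = 0.957
ΔR = 0.957 − 0.65 = 0.307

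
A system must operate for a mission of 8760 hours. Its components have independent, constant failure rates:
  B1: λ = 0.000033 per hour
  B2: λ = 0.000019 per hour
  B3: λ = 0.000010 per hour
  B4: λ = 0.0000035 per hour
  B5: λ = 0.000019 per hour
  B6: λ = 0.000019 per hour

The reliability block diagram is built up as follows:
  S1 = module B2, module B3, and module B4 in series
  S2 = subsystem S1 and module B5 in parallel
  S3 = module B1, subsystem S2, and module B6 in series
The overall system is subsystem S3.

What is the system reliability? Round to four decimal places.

R(B1) = exp(−0.000033 × 8760) = 0.748952
R(B2) = exp(−0.000019 × 8760) = 0.846674
R(B3) = exp(−0.000010 × 8760) = 0.916127
R(B4) = exp(−0.0000035 × 8760) = 0.969805
R(B5) = exp(−0.000019 × 8760) = 0.846674
R(B6) = exp(−0.000019 × 8760) = 0.846674
Series (B2, B3, and B4): 0.846674 × 0.916127 × 0.969805 = 0.752240
Parallel ([0.752240] and B5): 1 − (1 − 0.752240)(1 − 0.846674) = 0.962012
Series (B1, [0.962012], and B6): 0.748952 × 0.962012 × 0.846674 = 0.6100

0.6100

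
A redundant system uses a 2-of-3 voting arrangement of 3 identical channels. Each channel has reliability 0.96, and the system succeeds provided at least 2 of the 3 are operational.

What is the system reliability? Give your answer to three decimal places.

0.995

R = Σ_{i=2}^{3} C(3,i) p^i (1−p)^{3−i} with p = 0.96
C(3,2)·0.96^2·0.04^1 = 0.11059
C(3,3)·0.96^3·0.04^0 = 0.88474
Sum = 0.995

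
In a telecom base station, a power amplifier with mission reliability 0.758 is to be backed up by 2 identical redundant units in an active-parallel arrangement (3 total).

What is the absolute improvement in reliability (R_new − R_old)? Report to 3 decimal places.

R_before = 0.758
R_after = 1 − (1 − 0.758)^3 = 0.986
ΔR = 0.986 − 0.758 = 0.228

0.228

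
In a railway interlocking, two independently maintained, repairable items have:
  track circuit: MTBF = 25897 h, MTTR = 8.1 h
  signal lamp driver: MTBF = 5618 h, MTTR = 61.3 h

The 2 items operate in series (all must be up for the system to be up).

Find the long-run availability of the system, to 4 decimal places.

A(track circuit) = MTBF/(MTBF+MTTR) = 25897/(25897+8.1) = 0.999687
A(signal lamp driver) = MTBF/(MTBF+MTTR) = 5618/(5618+61.3) = 0.989206
Series availability: 0.999687 × 0.989206 = 0.9889

0.9889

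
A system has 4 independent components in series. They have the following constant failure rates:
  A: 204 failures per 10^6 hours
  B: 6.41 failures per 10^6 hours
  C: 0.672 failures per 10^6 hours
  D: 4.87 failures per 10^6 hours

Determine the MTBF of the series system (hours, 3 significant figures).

Series of exponential components: λ_sys = Σ λ_i
λ_sys = 0.000204 + 0.00000641 + 0.000000672 + 0.00000487 = 2.1595e-04 /h
MTBF = 1 / λ_sys = 4630 h

4630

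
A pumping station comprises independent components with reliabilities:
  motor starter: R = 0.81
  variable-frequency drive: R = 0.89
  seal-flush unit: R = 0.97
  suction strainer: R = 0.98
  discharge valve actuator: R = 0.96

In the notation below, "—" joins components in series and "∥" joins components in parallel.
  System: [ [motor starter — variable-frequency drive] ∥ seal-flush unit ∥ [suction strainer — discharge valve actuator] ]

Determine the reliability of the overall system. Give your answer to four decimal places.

Series (motor starter and variable-frequency drive): 0.810000 × 0.890000 = 0.720900
Series (suction strainer and discharge valve actuator): 0.980000 × 0.960000 = 0.940800
Parallel ([0.720900], seal-flush unit, and [0.940800]): 1 − (1 − 0.720900)(1 − 0.970000)(1 − 0.940800) = 0.9995

0.9995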